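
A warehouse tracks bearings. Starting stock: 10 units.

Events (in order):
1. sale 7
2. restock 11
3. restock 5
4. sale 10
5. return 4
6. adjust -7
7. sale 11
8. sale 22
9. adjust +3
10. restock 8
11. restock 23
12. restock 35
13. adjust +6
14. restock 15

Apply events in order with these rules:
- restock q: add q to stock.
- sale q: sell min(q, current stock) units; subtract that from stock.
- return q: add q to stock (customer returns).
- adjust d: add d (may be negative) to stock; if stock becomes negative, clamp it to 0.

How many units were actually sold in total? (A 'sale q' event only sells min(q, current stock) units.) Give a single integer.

Processing events:
Start: stock = 10
  Event 1 (sale 7): sell min(7,10)=7. stock: 10 - 7 = 3. total_sold = 7
  Event 2 (restock 11): 3 + 11 = 14
  Event 3 (restock 5): 14 + 5 = 19
  Event 4 (sale 10): sell min(10,19)=10. stock: 19 - 10 = 9. total_sold = 17
  Event 5 (return 4): 9 + 4 = 13
  Event 6 (adjust -7): 13 + -7 = 6
  Event 7 (sale 11): sell min(11,6)=6. stock: 6 - 6 = 0. total_sold = 23
  Event 8 (sale 22): sell min(22,0)=0. stock: 0 - 0 = 0. total_sold = 23
  Event 9 (adjust +3): 0 + 3 = 3
  Event 10 (restock 8): 3 + 8 = 11
  Event 11 (restock 23): 11 + 23 = 34
  Event 12 (restock 35): 34 + 35 = 69
  Event 13 (adjust +6): 69 + 6 = 75
  Event 14 (restock 15): 75 + 15 = 90
Final: stock = 90, total_sold = 23

Answer: 23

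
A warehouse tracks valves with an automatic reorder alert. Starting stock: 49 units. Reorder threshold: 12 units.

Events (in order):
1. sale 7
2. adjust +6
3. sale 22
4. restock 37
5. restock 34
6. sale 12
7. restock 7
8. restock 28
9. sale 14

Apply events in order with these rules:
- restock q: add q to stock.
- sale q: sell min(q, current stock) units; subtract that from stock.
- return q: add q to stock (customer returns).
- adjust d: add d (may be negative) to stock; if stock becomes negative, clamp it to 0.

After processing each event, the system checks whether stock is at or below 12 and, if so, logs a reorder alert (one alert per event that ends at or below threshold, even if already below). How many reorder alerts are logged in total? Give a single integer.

Processing events:
Start: stock = 49
  Event 1 (sale 7): sell min(7,49)=7. stock: 49 - 7 = 42. total_sold = 7
  Event 2 (adjust +6): 42 + 6 = 48
  Event 3 (sale 22): sell min(22,48)=22. stock: 48 - 22 = 26. total_sold = 29
  Event 4 (restock 37): 26 + 37 = 63
  Event 5 (restock 34): 63 + 34 = 97
  Event 6 (sale 12): sell min(12,97)=12. stock: 97 - 12 = 85. total_sold = 41
  Event 7 (restock 7): 85 + 7 = 92
  Event 8 (restock 28): 92 + 28 = 120
  Event 9 (sale 14): sell min(14,120)=14. stock: 120 - 14 = 106. total_sold = 55
Final: stock = 106, total_sold = 55

Checking against threshold 12:
  After event 1: stock=42 > 12
  After event 2: stock=48 > 12
  After event 3: stock=26 > 12
  After event 4: stock=63 > 12
  After event 5: stock=97 > 12
  After event 6: stock=85 > 12
  After event 7: stock=92 > 12
  After event 8: stock=120 > 12
  After event 9: stock=106 > 12
Alert events: []. Count = 0

Answer: 0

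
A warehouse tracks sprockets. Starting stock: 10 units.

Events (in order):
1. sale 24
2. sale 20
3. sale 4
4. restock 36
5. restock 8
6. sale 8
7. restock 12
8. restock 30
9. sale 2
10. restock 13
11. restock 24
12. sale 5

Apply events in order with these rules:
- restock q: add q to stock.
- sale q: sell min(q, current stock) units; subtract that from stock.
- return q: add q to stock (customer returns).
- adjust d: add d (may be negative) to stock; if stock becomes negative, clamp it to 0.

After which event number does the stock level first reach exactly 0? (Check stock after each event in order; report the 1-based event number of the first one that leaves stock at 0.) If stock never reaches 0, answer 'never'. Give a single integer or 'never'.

Processing events:
Start: stock = 10
  Event 1 (sale 24): sell min(24,10)=10. stock: 10 - 10 = 0. total_sold = 10
  Event 2 (sale 20): sell min(20,0)=0. stock: 0 - 0 = 0. total_sold = 10
  Event 3 (sale 4): sell min(4,0)=0. stock: 0 - 0 = 0. total_sold = 10
  Event 4 (restock 36): 0 + 36 = 36
  Event 5 (restock 8): 36 + 8 = 44
  Event 6 (sale 8): sell min(8,44)=8. stock: 44 - 8 = 36. total_sold = 18
  Event 7 (restock 12): 36 + 12 = 48
  Event 8 (restock 30): 48 + 30 = 78
  Event 9 (sale 2): sell min(2,78)=2. stock: 78 - 2 = 76. total_sold = 20
  Event 10 (restock 13): 76 + 13 = 89
  Event 11 (restock 24): 89 + 24 = 113
  Event 12 (sale 5): sell min(5,113)=5. stock: 113 - 5 = 108. total_sold = 25
Final: stock = 108, total_sold = 25

First zero at event 1.

Answer: 1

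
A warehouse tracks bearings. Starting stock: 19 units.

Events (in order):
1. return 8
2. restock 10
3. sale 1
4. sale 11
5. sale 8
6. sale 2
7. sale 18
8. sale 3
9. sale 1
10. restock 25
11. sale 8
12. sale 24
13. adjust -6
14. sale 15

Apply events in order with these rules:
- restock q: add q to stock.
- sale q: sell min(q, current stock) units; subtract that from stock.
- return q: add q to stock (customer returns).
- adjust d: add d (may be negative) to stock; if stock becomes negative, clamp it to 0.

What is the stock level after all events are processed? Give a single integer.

Answer: 0

Derivation:
Processing events:
Start: stock = 19
  Event 1 (return 8): 19 + 8 = 27
  Event 2 (restock 10): 27 + 10 = 37
  Event 3 (sale 1): sell min(1,37)=1. stock: 37 - 1 = 36. total_sold = 1
  Event 4 (sale 11): sell min(11,36)=11. stock: 36 - 11 = 25. total_sold = 12
  Event 5 (sale 8): sell min(8,25)=8. stock: 25 - 8 = 17. total_sold = 20
  Event 6 (sale 2): sell min(2,17)=2. stock: 17 - 2 = 15. total_sold = 22
  Event 7 (sale 18): sell min(18,15)=15. stock: 15 - 15 = 0. total_sold = 37
  Event 8 (sale 3): sell min(3,0)=0. stock: 0 - 0 = 0. total_sold = 37
  Event 9 (sale 1): sell min(1,0)=0. stock: 0 - 0 = 0. total_sold = 37
  Event 10 (restock 25): 0 + 25 = 25
  Event 11 (sale 8): sell min(8,25)=8. stock: 25 - 8 = 17. total_sold = 45
  Event 12 (sale 24): sell min(24,17)=17. stock: 17 - 17 = 0. total_sold = 62
  Event 13 (adjust -6): 0 + -6 = 0 (clamped to 0)
  Event 14 (sale 15): sell min(15,0)=0. stock: 0 - 0 = 0. total_sold = 62
Final: stock = 0, total_sold = 62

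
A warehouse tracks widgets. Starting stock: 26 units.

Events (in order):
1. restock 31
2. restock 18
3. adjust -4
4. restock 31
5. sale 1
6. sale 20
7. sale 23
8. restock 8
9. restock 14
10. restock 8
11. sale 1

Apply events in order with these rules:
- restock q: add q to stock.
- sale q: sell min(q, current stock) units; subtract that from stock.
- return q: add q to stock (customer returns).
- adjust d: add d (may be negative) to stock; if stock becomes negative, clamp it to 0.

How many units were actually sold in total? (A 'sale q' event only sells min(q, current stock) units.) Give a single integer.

Answer: 45

Derivation:
Processing events:
Start: stock = 26
  Event 1 (restock 31): 26 + 31 = 57
  Event 2 (restock 18): 57 + 18 = 75
  Event 3 (adjust -4): 75 + -4 = 71
  Event 4 (restock 31): 71 + 31 = 102
  Event 5 (sale 1): sell min(1,102)=1. stock: 102 - 1 = 101. total_sold = 1
  Event 6 (sale 20): sell min(20,101)=20. stock: 101 - 20 = 81. total_sold = 21
  Event 7 (sale 23): sell min(23,81)=23. stock: 81 - 23 = 58. total_sold = 44
  Event 8 (restock 8): 58 + 8 = 66
  Event 9 (restock 14): 66 + 14 = 80
  Event 10 (restock 8): 80 + 8 = 88
  Event 11 (sale 1): sell min(1,88)=1. stock: 88 - 1 = 87. total_sold = 45
Final: stock = 87, total_sold = 45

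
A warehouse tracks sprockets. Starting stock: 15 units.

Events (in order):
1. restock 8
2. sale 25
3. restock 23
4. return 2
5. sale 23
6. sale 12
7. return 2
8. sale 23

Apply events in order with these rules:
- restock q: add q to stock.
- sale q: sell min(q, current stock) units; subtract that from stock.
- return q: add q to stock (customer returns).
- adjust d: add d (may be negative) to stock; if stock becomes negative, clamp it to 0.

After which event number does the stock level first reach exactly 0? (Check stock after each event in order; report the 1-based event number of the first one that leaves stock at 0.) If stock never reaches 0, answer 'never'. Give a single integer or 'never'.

Answer: 2

Derivation:
Processing events:
Start: stock = 15
  Event 1 (restock 8): 15 + 8 = 23
  Event 2 (sale 25): sell min(25,23)=23. stock: 23 - 23 = 0. total_sold = 23
  Event 3 (restock 23): 0 + 23 = 23
  Event 4 (return 2): 23 + 2 = 25
  Event 5 (sale 23): sell min(23,25)=23. stock: 25 - 23 = 2. total_sold = 46
  Event 6 (sale 12): sell min(12,2)=2. stock: 2 - 2 = 0. total_sold = 48
  Event 7 (return 2): 0 + 2 = 2
  Event 8 (sale 23): sell min(23,2)=2. stock: 2 - 2 = 0. total_sold = 50
Final: stock = 0, total_sold = 50

First zero at event 2.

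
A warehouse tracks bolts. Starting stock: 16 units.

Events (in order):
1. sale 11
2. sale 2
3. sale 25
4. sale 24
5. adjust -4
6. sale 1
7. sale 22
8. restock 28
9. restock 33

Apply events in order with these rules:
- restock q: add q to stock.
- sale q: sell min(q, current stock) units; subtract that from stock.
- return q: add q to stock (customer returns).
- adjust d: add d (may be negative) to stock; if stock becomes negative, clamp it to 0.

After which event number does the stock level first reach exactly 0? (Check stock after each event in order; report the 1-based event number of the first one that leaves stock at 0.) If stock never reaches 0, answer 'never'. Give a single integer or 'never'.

Processing events:
Start: stock = 16
  Event 1 (sale 11): sell min(11,16)=11. stock: 16 - 11 = 5. total_sold = 11
  Event 2 (sale 2): sell min(2,5)=2. stock: 5 - 2 = 3. total_sold = 13
  Event 3 (sale 25): sell min(25,3)=3. stock: 3 - 3 = 0. total_sold = 16
  Event 4 (sale 24): sell min(24,0)=0. stock: 0 - 0 = 0. total_sold = 16
  Event 5 (adjust -4): 0 + -4 = 0 (clamped to 0)
  Event 6 (sale 1): sell min(1,0)=0. stock: 0 - 0 = 0. total_sold = 16
  Event 7 (sale 22): sell min(22,0)=0. stock: 0 - 0 = 0. total_sold = 16
  Event 8 (restock 28): 0 + 28 = 28
  Event 9 (restock 33): 28 + 33 = 61
Final: stock = 61, total_sold = 16

First zero at event 3.

Answer: 3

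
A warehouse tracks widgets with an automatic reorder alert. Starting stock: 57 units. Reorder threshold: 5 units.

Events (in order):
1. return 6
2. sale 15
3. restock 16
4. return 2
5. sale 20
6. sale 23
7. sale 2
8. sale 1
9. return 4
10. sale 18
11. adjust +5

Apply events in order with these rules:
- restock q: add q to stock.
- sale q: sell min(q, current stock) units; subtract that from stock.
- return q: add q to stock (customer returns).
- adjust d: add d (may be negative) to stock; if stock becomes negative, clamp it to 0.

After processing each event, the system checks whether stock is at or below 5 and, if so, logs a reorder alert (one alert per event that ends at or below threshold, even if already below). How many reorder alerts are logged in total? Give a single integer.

Processing events:
Start: stock = 57
  Event 1 (return 6): 57 + 6 = 63
  Event 2 (sale 15): sell min(15,63)=15. stock: 63 - 15 = 48. total_sold = 15
  Event 3 (restock 16): 48 + 16 = 64
  Event 4 (return 2): 64 + 2 = 66
  Event 5 (sale 20): sell min(20,66)=20. stock: 66 - 20 = 46. total_sold = 35
  Event 6 (sale 23): sell min(23,46)=23. stock: 46 - 23 = 23. total_sold = 58
  Event 7 (sale 2): sell min(2,23)=2. stock: 23 - 2 = 21. total_sold = 60
  Event 8 (sale 1): sell min(1,21)=1. stock: 21 - 1 = 20. total_sold = 61
  Event 9 (return 4): 20 + 4 = 24
  Event 10 (sale 18): sell min(18,24)=18. stock: 24 - 18 = 6. total_sold = 79
  Event 11 (adjust +5): 6 + 5 = 11
Final: stock = 11, total_sold = 79

Checking against threshold 5:
  After event 1: stock=63 > 5
  After event 2: stock=48 > 5
  After event 3: stock=64 > 5
  After event 4: stock=66 > 5
  After event 5: stock=46 > 5
  After event 6: stock=23 > 5
  After event 7: stock=21 > 5
  After event 8: stock=20 > 5
  After event 9: stock=24 > 5
  After event 10: stock=6 > 5
  After event 11: stock=11 > 5
Alert events: []. Count = 0

Answer: 0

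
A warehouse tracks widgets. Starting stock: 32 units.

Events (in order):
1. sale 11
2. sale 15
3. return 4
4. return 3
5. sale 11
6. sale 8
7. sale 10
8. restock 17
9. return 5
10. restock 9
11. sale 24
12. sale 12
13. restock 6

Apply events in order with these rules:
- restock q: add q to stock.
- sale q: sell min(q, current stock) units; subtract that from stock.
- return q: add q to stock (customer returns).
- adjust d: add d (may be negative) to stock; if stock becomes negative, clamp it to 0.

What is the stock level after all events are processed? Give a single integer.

Processing events:
Start: stock = 32
  Event 1 (sale 11): sell min(11,32)=11. stock: 32 - 11 = 21. total_sold = 11
  Event 2 (sale 15): sell min(15,21)=15. stock: 21 - 15 = 6. total_sold = 26
  Event 3 (return 4): 6 + 4 = 10
  Event 4 (return 3): 10 + 3 = 13
  Event 5 (sale 11): sell min(11,13)=11. stock: 13 - 11 = 2. total_sold = 37
  Event 6 (sale 8): sell min(8,2)=2. stock: 2 - 2 = 0. total_sold = 39
  Event 7 (sale 10): sell min(10,0)=0. stock: 0 - 0 = 0. total_sold = 39
  Event 8 (restock 17): 0 + 17 = 17
  Event 9 (return 5): 17 + 5 = 22
  Event 10 (restock 9): 22 + 9 = 31
  Event 11 (sale 24): sell min(24,31)=24. stock: 31 - 24 = 7. total_sold = 63
  Event 12 (sale 12): sell min(12,7)=7. stock: 7 - 7 = 0. total_sold = 70
  Event 13 (restock 6): 0 + 6 = 6
Final: stock = 6, total_sold = 70

Answer: 6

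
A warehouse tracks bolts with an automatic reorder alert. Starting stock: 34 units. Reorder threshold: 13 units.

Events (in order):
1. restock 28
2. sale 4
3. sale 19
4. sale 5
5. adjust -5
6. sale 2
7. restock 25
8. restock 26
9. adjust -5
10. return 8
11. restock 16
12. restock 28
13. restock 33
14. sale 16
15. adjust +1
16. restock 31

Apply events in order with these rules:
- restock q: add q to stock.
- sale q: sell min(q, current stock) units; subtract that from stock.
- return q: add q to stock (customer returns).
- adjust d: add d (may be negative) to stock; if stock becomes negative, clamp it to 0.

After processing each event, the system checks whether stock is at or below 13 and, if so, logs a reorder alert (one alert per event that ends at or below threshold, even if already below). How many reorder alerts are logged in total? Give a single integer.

Processing events:
Start: stock = 34
  Event 1 (restock 28): 34 + 28 = 62
  Event 2 (sale 4): sell min(4,62)=4. stock: 62 - 4 = 58. total_sold = 4
  Event 3 (sale 19): sell min(19,58)=19. stock: 58 - 19 = 39. total_sold = 23
  Event 4 (sale 5): sell min(5,39)=5. stock: 39 - 5 = 34. total_sold = 28
  Event 5 (adjust -5): 34 + -5 = 29
  Event 6 (sale 2): sell min(2,29)=2. stock: 29 - 2 = 27. total_sold = 30
  Event 7 (restock 25): 27 + 25 = 52
  Event 8 (restock 26): 52 + 26 = 78
  Event 9 (adjust -5): 78 + -5 = 73
  Event 10 (return 8): 73 + 8 = 81
  Event 11 (restock 16): 81 + 16 = 97
  Event 12 (restock 28): 97 + 28 = 125
  Event 13 (restock 33): 125 + 33 = 158
  Event 14 (sale 16): sell min(16,158)=16. stock: 158 - 16 = 142. total_sold = 46
  Event 15 (adjust +1): 142 + 1 = 143
  Event 16 (restock 31): 143 + 31 = 174
Final: stock = 174, total_sold = 46

Checking against threshold 13:
  After event 1: stock=62 > 13
  After event 2: stock=58 > 13
  After event 3: stock=39 > 13
  After event 4: stock=34 > 13
  After event 5: stock=29 > 13
  After event 6: stock=27 > 13
  After event 7: stock=52 > 13
  After event 8: stock=78 > 13
  After event 9: stock=73 > 13
  After event 10: stock=81 > 13
  After event 11: stock=97 > 13
  After event 12: stock=125 > 13
  After event 13: stock=158 > 13
  After event 14: stock=142 > 13
  After event 15: stock=143 > 13
  After event 16: stock=174 > 13
Alert events: []. Count = 0

Answer: 0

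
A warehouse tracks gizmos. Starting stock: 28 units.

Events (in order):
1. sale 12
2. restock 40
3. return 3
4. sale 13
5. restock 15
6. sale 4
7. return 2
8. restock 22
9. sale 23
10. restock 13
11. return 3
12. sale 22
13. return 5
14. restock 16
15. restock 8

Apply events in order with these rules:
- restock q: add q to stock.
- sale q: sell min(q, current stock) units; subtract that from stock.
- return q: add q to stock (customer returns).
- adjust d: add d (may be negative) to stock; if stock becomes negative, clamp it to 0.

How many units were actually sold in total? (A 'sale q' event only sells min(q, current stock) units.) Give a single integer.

Processing events:
Start: stock = 28
  Event 1 (sale 12): sell min(12,28)=12. stock: 28 - 12 = 16. total_sold = 12
  Event 2 (restock 40): 16 + 40 = 56
  Event 3 (return 3): 56 + 3 = 59
  Event 4 (sale 13): sell min(13,59)=13. stock: 59 - 13 = 46. total_sold = 25
  Event 5 (restock 15): 46 + 15 = 61
  Event 6 (sale 4): sell min(4,61)=4. stock: 61 - 4 = 57. total_sold = 29
  Event 7 (return 2): 57 + 2 = 59
  Event 8 (restock 22): 59 + 22 = 81
  Event 9 (sale 23): sell min(23,81)=23. stock: 81 - 23 = 58. total_sold = 52
  Event 10 (restock 13): 58 + 13 = 71
  Event 11 (return 3): 71 + 3 = 74
  Event 12 (sale 22): sell min(22,74)=22. stock: 74 - 22 = 52. total_sold = 74
  Event 13 (return 5): 52 + 5 = 57
  Event 14 (restock 16): 57 + 16 = 73
  Event 15 (restock 8): 73 + 8 = 81
Final: stock = 81, total_sold = 74

Answer: 74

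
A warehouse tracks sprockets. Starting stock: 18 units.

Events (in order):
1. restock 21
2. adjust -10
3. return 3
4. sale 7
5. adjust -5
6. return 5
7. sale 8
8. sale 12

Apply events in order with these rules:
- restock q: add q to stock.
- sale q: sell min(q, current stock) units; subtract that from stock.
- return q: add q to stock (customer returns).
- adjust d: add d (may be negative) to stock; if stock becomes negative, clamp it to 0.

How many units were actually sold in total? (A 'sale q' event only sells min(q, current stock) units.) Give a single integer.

Answer: 27

Derivation:
Processing events:
Start: stock = 18
  Event 1 (restock 21): 18 + 21 = 39
  Event 2 (adjust -10): 39 + -10 = 29
  Event 3 (return 3): 29 + 3 = 32
  Event 4 (sale 7): sell min(7,32)=7. stock: 32 - 7 = 25. total_sold = 7
  Event 5 (adjust -5): 25 + -5 = 20
  Event 6 (return 5): 20 + 5 = 25
  Event 7 (sale 8): sell min(8,25)=8. stock: 25 - 8 = 17. total_sold = 15
  Event 8 (sale 12): sell min(12,17)=12. stock: 17 - 12 = 5. total_sold = 27
Final: stock = 5, total_sold = 27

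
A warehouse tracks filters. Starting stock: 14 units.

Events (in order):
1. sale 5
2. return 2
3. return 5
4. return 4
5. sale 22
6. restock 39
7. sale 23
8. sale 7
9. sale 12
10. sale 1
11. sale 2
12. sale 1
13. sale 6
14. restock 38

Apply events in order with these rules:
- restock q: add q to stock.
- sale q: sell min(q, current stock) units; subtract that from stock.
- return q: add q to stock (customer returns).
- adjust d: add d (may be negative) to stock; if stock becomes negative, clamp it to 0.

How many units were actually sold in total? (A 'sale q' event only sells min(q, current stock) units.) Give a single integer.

Processing events:
Start: stock = 14
  Event 1 (sale 5): sell min(5,14)=5. stock: 14 - 5 = 9. total_sold = 5
  Event 2 (return 2): 9 + 2 = 11
  Event 3 (return 5): 11 + 5 = 16
  Event 4 (return 4): 16 + 4 = 20
  Event 5 (sale 22): sell min(22,20)=20. stock: 20 - 20 = 0. total_sold = 25
  Event 6 (restock 39): 0 + 39 = 39
  Event 7 (sale 23): sell min(23,39)=23. stock: 39 - 23 = 16. total_sold = 48
  Event 8 (sale 7): sell min(7,16)=7. stock: 16 - 7 = 9. total_sold = 55
  Event 9 (sale 12): sell min(12,9)=9. stock: 9 - 9 = 0. total_sold = 64
  Event 10 (sale 1): sell min(1,0)=0. stock: 0 - 0 = 0. total_sold = 64
  Event 11 (sale 2): sell min(2,0)=0. stock: 0 - 0 = 0. total_sold = 64
  Event 12 (sale 1): sell min(1,0)=0. stock: 0 - 0 = 0. total_sold = 64
  Event 13 (sale 6): sell min(6,0)=0. stock: 0 - 0 = 0. total_sold = 64
  Event 14 (restock 38): 0 + 38 = 38
Final: stock = 38, total_sold = 64

Answer: 64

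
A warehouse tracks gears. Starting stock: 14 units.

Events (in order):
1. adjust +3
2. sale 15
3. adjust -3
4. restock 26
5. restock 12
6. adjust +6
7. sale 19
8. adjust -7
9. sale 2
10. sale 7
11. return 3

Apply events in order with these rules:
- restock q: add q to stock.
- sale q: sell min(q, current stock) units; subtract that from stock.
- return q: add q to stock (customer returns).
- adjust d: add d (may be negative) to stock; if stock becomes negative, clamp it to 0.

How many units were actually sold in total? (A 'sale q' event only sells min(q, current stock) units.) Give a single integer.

Answer: 43

Derivation:
Processing events:
Start: stock = 14
  Event 1 (adjust +3): 14 + 3 = 17
  Event 2 (sale 15): sell min(15,17)=15. stock: 17 - 15 = 2. total_sold = 15
  Event 3 (adjust -3): 2 + -3 = 0 (clamped to 0)
  Event 4 (restock 26): 0 + 26 = 26
  Event 5 (restock 12): 26 + 12 = 38
  Event 6 (adjust +6): 38 + 6 = 44
  Event 7 (sale 19): sell min(19,44)=19. stock: 44 - 19 = 25. total_sold = 34
  Event 8 (adjust -7): 25 + -7 = 18
  Event 9 (sale 2): sell min(2,18)=2. stock: 18 - 2 = 16. total_sold = 36
  Event 10 (sale 7): sell min(7,16)=7. stock: 16 - 7 = 9. total_sold = 43
  Event 11 (return 3): 9 + 3 = 12
Final: stock = 12, total_sold = 43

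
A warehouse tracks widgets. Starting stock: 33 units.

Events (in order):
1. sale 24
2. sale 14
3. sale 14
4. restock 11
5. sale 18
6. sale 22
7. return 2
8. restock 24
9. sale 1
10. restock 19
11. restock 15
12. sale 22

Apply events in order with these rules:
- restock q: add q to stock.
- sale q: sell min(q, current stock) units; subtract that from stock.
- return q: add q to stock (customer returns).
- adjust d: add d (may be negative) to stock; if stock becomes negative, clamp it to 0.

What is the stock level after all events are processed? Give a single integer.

Answer: 37

Derivation:
Processing events:
Start: stock = 33
  Event 1 (sale 24): sell min(24,33)=24. stock: 33 - 24 = 9. total_sold = 24
  Event 2 (sale 14): sell min(14,9)=9. stock: 9 - 9 = 0. total_sold = 33
  Event 3 (sale 14): sell min(14,0)=0. stock: 0 - 0 = 0. total_sold = 33
  Event 4 (restock 11): 0 + 11 = 11
  Event 5 (sale 18): sell min(18,11)=11. stock: 11 - 11 = 0. total_sold = 44
  Event 6 (sale 22): sell min(22,0)=0. stock: 0 - 0 = 0. total_sold = 44
  Event 7 (return 2): 0 + 2 = 2
  Event 8 (restock 24): 2 + 24 = 26
  Event 9 (sale 1): sell min(1,26)=1. stock: 26 - 1 = 25. total_sold = 45
  Event 10 (restock 19): 25 + 19 = 44
  Event 11 (restock 15): 44 + 15 = 59
  Event 12 (sale 22): sell min(22,59)=22. stock: 59 - 22 = 37. total_sold = 67
Final: stock = 37, total_sold = 67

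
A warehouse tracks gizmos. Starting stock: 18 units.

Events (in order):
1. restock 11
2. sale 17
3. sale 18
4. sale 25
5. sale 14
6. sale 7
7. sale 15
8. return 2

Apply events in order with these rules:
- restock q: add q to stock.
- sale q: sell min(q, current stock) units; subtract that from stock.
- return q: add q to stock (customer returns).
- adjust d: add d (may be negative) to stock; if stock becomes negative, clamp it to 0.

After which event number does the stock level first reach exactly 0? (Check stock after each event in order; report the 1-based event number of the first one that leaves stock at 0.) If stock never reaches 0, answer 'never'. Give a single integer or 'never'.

Answer: 3

Derivation:
Processing events:
Start: stock = 18
  Event 1 (restock 11): 18 + 11 = 29
  Event 2 (sale 17): sell min(17,29)=17. stock: 29 - 17 = 12. total_sold = 17
  Event 3 (sale 18): sell min(18,12)=12. stock: 12 - 12 = 0. total_sold = 29
  Event 4 (sale 25): sell min(25,0)=0. stock: 0 - 0 = 0. total_sold = 29
  Event 5 (sale 14): sell min(14,0)=0. stock: 0 - 0 = 0. total_sold = 29
  Event 6 (sale 7): sell min(7,0)=0. stock: 0 - 0 = 0. total_sold = 29
  Event 7 (sale 15): sell min(15,0)=0. stock: 0 - 0 = 0. total_sold = 29
  Event 8 (return 2): 0 + 2 = 2
Final: stock = 2, total_sold = 29

First zero at event 3.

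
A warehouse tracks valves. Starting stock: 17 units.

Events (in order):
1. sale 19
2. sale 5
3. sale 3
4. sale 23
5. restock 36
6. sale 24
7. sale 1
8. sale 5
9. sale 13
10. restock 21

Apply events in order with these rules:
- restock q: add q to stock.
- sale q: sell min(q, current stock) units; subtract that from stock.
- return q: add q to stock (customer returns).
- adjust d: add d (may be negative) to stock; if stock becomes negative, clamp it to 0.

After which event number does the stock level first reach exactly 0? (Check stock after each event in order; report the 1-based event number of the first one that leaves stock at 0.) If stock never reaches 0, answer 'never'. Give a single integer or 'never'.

Answer: 1

Derivation:
Processing events:
Start: stock = 17
  Event 1 (sale 19): sell min(19,17)=17. stock: 17 - 17 = 0. total_sold = 17
  Event 2 (sale 5): sell min(5,0)=0. stock: 0 - 0 = 0. total_sold = 17
  Event 3 (sale 3): sell min(3,0)=0. stock: 0 - 0 = 0. total_sold = 17
  Event 4 (sale 23): sell min(23,0)=0. stock: 0 - 0 = 0. total_sold = 17
  Event 5 (restock 36): 0 + 36 = 36
  Event 6 (sale 24): sell min(24,36)=24. stock: 36 - 24 = 12. total_sold = 41
  Event 7 (sale 1): sell min(1,12)=1. stock: 12 - 1 = 11. total_sold = 42
  Event 8 (sale 5): sell min(5,11)=5. stock: 11 - 5 = 6. total_sold = 47
  Event 9 (sale 13): sell min(13,6)=6. stock: 6 - 6 = 0. total_sold = 53
  Event 10 (restock 21): 0 + 21 = 21
Final: stock = 21, total_sold = 53

First zero at event 1.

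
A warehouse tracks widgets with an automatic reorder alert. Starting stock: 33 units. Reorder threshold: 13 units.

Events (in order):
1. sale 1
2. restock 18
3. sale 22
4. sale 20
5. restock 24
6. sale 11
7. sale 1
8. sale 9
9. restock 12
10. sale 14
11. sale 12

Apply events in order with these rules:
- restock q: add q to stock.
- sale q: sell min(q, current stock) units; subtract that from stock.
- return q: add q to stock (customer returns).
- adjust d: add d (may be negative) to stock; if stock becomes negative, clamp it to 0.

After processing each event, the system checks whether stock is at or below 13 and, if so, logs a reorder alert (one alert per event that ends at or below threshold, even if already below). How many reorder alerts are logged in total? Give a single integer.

Processing events:
Start: stock = 33
  Event 1 (sale 1): sell min(1,33)=1. stock: 33 - 1 = 32. total_sold = 1
  Event 2 (restock 18): 32 + 18 = 50
  Event 3 (sale 22): sell min(22,50)=22. stock: 50 - 22 = 28. total_sold = 23
  Event 4 (sale 20): sell min(20,28)=20. stock: 28 - 20 = 8. total_sold = 43
  Event 5 (restock 24): 8 + 24 = 32
  Event 6 (sale 11): sell min(11,32)=11. stock: 32 - 11 = 21. total_sold = 54
  Event 7 (sale 1): sell min(1,21)=1. stock: 21 - 1 = 20. total_sold = 55
  Event 8 (sale 9): sell min(9,20)=9. stock: 20 - 9 = 11. total_sold = 64
  Event 9 (restock 12): 11 + 12 = 23
  Event 10 (sale 14): sell min(14,23)=14. stock: 23 - 14 = 9. total_sold = 78
  Event 11 (sale 12): sell min(12,9)=9. stock: 9 - 9 = 0. total_sold = 87
Final: stock = 0, total_sold = 87

Checking against threshold 13:
  After event 1: stock=32 > 13
  After event 2: stock=50 > 13
  After event 3: stock=28 > 13
  After event 4: stock=8 <= 13 -> ALERT
  After event 5: stock=32 > 13
  After event 6: stock=21 > 13
  After event 7: stock=20 > 13
  After event 8: stock=11 <= 13 -> ALERT
  After event 9: stock=23 > 13
  After event 10: stock=9 <= 13 -> ALERT
  After event 11: stock=0 <= 13 -> ALERT
Alert events: [4, 8, 10, 11]. Count = 4

Answer: 4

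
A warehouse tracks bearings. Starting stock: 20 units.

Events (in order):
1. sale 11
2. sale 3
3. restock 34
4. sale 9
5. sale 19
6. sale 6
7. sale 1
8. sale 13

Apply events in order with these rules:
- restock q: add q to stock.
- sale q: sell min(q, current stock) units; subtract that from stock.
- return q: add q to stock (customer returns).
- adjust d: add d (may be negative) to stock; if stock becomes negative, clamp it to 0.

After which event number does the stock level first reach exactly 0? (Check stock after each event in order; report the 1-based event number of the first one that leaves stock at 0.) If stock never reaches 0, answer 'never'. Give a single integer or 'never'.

Processing events:
Start: stock = 20
  Event 1 (sale 11): sell min(11,20)=11. stock: 20 - 11 = 9. total_sold = 11
  Event 2 (sale 3): sell min(3,9)=3. stock: 9 - 3 = 6. total_sold = 14
  Event 3 (restock 34): 6 + 34 = 40
  Event 4 (sale 9): sell min(9,40)=9. stock: 40 - 9 = 31. total_sold = 23
  Event 5 (sale 19): sell min(19,31)=19. stock: 31 - 19 = 12. total_sold = 42
  Event 6 (sale 6): sell min(6,12)=6. stock: 12 - 6 = 6. total_sold = 48
  Event 7 (sale 1): sell min(1,6)=1. stock: 6 - 1 = 5. total_sold = 49
  Event 8 (sale 13): sell min(13,5)=5. stock: 5 - 5 = 0. total_sold = 54
Final: stock = 0, total_sold = 54

First zero at event 8.

Answer: 8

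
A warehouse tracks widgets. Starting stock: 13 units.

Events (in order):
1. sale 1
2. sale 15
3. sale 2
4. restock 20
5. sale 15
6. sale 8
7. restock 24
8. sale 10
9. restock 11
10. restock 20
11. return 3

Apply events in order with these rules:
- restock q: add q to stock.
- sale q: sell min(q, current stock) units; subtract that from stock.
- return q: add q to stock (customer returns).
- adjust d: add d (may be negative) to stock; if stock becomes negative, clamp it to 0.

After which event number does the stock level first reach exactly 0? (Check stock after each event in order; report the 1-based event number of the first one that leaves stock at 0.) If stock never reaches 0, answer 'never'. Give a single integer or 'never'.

Processing events:
Start: stock = 13
  Event 1 (sale 1): sell min(1,13)=1. stock: 13 - 1 = 12. total_sold = 1
  Event 2 (sale 15): sell min(15,12)=12. stock: 12 - 12 = 0. total_sold = 13
  Event 3 (sale 2): sell min(2,0)=0. stock: 0 - 0 = 0. total_sold = 13
  Event 4 (restock 20): 0 + 20 = 20
  Event 5 (sale 15): sell min(15,20)=15. stock: 20 - 15 = 5. total_sold = 28
  Event 6 (sale 8): sell min(8,5)=5. stock: 5 - 5 = 0. total_sold = 33
  Event 7 (restock 24): 0 + 24 = 24
  Event 8 (sale 10): sell min(10,24)=10. stock: 24 - 10 = 14. total_sold = 43
  Event 9 (restock 11): 14 + 11 = 25
  Event 10 (restock 20): 25 + 20 = 45
  Event 11 (return 3): 45 + 3 = 48
Final: stock = 48, total_sold = 43

First zero at event 2.

Answer: 2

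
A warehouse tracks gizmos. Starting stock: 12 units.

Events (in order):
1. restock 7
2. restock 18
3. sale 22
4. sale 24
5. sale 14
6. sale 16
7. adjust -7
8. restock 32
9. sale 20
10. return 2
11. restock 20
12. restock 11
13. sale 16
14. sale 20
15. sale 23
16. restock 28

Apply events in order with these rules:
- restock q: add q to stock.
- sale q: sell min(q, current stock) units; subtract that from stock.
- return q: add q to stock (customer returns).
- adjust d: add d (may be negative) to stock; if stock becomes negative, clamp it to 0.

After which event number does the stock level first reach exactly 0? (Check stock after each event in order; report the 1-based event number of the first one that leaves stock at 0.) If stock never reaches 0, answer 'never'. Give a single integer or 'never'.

Processing events:
Start: stock = 12
  Event 1 (restock 7): 12 + 7 = 19
  Event 2 (restock 18): 19 + 18 = 37
  Event 3 (sale 22): sell min(22,37)=22. stock: 37 - 22 = 15. total_sold = 22
  Event 4 (sale 24): sell min(24,15)=15. stock: 15 - 15 = 0. total_sold = 37
  Event 5 (sale 14): sell min(14,0)=0. stock: 0 - 0 = 0. total_sold = 37
  Event 6 (sale 16): sell min(16,0)=0. stock: 0 - 0 = 0. total_sold = 37
  Event 7 (adjust -7): 0 + -7 = 0 (clamped to 0)
  Event 8 (restock 32): 0 + 32 = 32
  Event 9 (sale 20): sell min(20,32)=20. stock: 32 - 20 = 12. total_sold = 57
  Event 10 (return 2): 12 + 2 = 14
  Event 11 (restock 20): 14 + 20 = 34
  Event 12 (restock 11): 34 + 11 = 45
  Event 13 (sale 16): sell min(16,45)=16. stock: 45 - 16 = 29. total_sold = 73
  Event 14 (sale 20): sell min(20,29)=20. stock: 29 - 20 = 9. total_sold = 93
  Event 15 (sale 23): sell min(23,9)=9. stock: 9 - 9 = 0. total_sold = 102
  Event 16 (restock 28): 0 + 28 = 28
Final: stock = 28, total_sold = 102

First zero at event 4.

Answer: 4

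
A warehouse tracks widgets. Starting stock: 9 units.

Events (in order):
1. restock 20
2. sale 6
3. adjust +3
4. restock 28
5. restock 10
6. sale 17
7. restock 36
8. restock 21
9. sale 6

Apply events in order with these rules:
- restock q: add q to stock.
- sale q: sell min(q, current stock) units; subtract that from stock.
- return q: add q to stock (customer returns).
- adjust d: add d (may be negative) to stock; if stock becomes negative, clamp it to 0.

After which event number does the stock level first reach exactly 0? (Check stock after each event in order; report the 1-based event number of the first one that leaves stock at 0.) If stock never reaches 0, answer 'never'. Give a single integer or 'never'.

Answer: never

Derivation:
Processing events:
Start: stock = 9
  Event 1 (restock 20): 9 + 20 = 29
  Event 2 (sale 6): sell min(6,29)=6. stock: 29 - 6 = 23. total_sold = 6
  Event 3 (adjust +3): 23 + 3 = 26
  Event 4 (restock 28): 26 + 28 = 54
  Event 5 (restock 10): 54 + 10 = 64
  Event 6 (sale 17): sell min(17,64)=17. stock: 64 - 17 = 47. total_sold = 23
  Event 7 (restock 36): 47 + 36 = 83
  Event 8 (restock 21): 83 + 21 = 104
  Event 9 (sale 6): sell min(6,104)=6. stock: 104 - 6 = 98. total_sold = 29
Final: stock = 98, total_sold = 29

Stock never reaches 0.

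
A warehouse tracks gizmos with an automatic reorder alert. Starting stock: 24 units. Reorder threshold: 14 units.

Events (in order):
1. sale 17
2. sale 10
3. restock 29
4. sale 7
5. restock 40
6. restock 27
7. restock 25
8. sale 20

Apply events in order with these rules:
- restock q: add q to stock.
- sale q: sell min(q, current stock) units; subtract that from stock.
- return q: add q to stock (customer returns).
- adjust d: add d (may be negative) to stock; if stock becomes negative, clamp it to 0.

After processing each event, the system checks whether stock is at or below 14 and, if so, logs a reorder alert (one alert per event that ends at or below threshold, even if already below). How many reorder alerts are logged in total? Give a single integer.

Processing events:
Start: stock = 24
  Event 1 (sale 17): sell min(17,24)=17. stock: 24 - 17 = 7. total_sold = 17
  Event 2 (sale 10): sell min(10,7)=7. stock: 7 - 7 = 0. total_sold = 24
  Event 3 (restock 29): 0 + 29 = 29
  Event 4 (sale 7): sell min(7,29)=7. stock: 29 - 7 = 22. total_sold = 31
  Event 5 (restock 40): 22 + 40 = 62
  Event 6 (restock 27): 62 + 27 = 89
  Event 7 (restock 25): 89 + 25 = 114
  Event 8 (sale 20): sell min(20,114)=20. stock: 114 - 20 = 94. total_sold = 51
Final: stock = 94, total_sold = 51

Checking against threshold 14:
  After event 1: stock=7 <= 14 -> ALERT
  After event 2: stock=0 <= 14 -> ALERT
  After event 3: stock=29 > 14
  After event 4: stock=22 > 14
  After event 5: stock=62 > 14
  After event 6: stock=89 > 14
  After event 7: stock=114 > 14
  After event 8: stock=94 > 14
Alert events: [1, 2]. Count = 2

Answer: 2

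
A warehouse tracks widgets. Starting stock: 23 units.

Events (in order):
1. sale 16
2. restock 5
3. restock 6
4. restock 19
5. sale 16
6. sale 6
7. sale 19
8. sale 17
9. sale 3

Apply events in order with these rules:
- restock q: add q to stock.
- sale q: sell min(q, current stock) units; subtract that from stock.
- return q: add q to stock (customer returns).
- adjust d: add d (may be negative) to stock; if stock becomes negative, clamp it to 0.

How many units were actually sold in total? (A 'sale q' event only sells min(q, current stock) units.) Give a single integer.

Answer: 53

Derivation:
Processing events:
Start: stock = 23
  Event 1 (sale 16): sell min(16,23)=16. stock: 23 - 16 = 7. total_sold = 16
  Event 2 (restock 5): 7 + 5 = 12
  Event 3 (restock 6): 12 + 6 = 18
  Event 4 (restock 19): 18 + 19 = 37
  Event 5 (sale 16): sell min(16,37)=16. stock: 37 - 16 = 21. total_sold = 32
  Event 6 (sale 6): sell min(6,21)=6. stock: 21 - 6 = 15. total_sold = 38
  Event 7 (sale 19): sell min(19,15)=15. stock: 15 - 15 = 0. total_sold = 53
  Event 8 (sale 17): sell min(17,0)=0. stock: 0 - 0 = 0. total_sold = 53
  Event 9 (sale 3): sell min(3,0)=0. stock: 0 - 0 = 0. total_sold = 53
Final: stock = 0, total_sold = 53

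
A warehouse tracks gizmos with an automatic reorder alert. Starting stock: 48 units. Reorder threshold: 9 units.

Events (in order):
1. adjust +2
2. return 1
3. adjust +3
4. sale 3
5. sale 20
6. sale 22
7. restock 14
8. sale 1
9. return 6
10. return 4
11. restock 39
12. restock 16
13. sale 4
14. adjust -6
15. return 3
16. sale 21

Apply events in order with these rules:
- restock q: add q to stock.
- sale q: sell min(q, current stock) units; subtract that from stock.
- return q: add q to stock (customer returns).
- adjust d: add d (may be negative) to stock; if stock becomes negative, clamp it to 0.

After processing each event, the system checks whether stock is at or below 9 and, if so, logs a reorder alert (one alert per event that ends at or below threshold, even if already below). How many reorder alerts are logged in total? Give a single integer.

Processing events:
Start: stock = 48
  Event 1 (adjust +2): 48 + 2 = 50
  Event 2 (return 1): 50 + 1 = 51
  Event 3 (adjust +3): 51 + 3 = 54
  Event 4 (sale 3): sell min(3,54)=3. stock: 54 - 3 = 51. total_sold = 3
  Event 5 (sale 20): sell min(20,51)=20. stock: 51 - 20 = 31. total_sold = 23
  Event 6 (sale 22): sell min(22,31)=22. stock: 31 - 22 = 9. total_sold = 45
  Event 7 (restock 14): 9 + 14 = 23
  Event 8 (sale 1): sell min(1,23)=1. stock: 23 - 1 = 22. total_sold = 46
  Event 9 (return 6): 22 + 6 = 28
  Event 10 (return 4): 28 + 4 = 32
  Event 11 (restock 39): 32 + 39 = 71
  Event 12 (restock 16): 71 + 16 = 87
  Event 13 (sale 4): sell min(4,87)=4. stock: 87 - 4 = 83. total_sold = 50
  Event 14 (adjust -6): 83 + -6 = 77
  Event 15 (return 3): 77 + 3 = 80
  Event 16 (sale 21): sell min(21,80)=21. stock: 80 - 21 = 59. total_sold = 71
Final: stock = 59, total_sold = 71

Checking against threshold 9:
  After event 1: stock=50 > 9
  After event 2: stock=51 > 9
  After event 3: stock=54 > 9
  After event 4: stock=51 > 9
  After event 5: stock=31 > 9
  After event 6: stock=9 <= 9 -> ALERT
  After event 7: stock=23 > 9
  After event 8: stock=22 > 9
  After event 9: stock=28 > 9
  After event 10: stock=32 > 9
  After event 11: stock=71 > 9
  After event 12: stock=87 > 9
  After event 13: stock=83 > 9
  After event 14: stock=77 > 9
  After event 15: stock=80 > 9
  After event 16: stock=59 > 9
Alert events: [6]. Count = 1

Answer: 1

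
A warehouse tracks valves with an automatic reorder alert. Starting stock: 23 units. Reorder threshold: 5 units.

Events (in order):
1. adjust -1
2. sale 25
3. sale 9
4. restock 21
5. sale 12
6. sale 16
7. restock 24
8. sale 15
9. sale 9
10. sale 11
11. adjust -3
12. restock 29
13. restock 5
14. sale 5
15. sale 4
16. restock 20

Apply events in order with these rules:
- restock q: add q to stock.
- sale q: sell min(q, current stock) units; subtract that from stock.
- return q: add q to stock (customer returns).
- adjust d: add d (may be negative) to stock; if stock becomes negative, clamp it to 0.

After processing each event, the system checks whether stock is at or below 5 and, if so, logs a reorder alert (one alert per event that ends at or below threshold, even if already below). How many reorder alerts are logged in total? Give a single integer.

Processing events:
Start: stock = 23
  Event 1 (adjust -1): 23 + -1 = 22
  Event 2 (sale 25): sell min(25,22)=22. stock: 22 - 22 = 0. total_sold = 22
  Event 3 (sale 9): sell min(9,0)=0. stock: 0 - 0 = 0. total_sold = 22
  Event 4 (restock 21): 0 + 21 = 21
  Event 5 (sale 12): sell min(12,21)=12. stock: 21 - 12 = 9. total_sold = 34
  Event 6 (sale 16): sell min(16,9)=9. stock: 9 - 9 = 0. total_sold = 43
  Event 7 (restock 24): 0 + 24 = 24
  Event 8 (sale 15): sell min(15,24)=15. stock: 24 - 15 = 9. total_sold = 58
  Event 9 (sale 9): sell min(9,9)=9. stock: 9 - 9 = 0. total_sold = 67
  Event 10 (sale 11): sell min(11,0)=0. stock: 0 - 0 = 0. total_sold = 67
  Event 11 (adjust -3): 0 + -3 = 0 (clamped to 0)
  Event 12 (restock 29): 0 + 29 = 29
  Event 13 (restock 5): 29 + 5 = 34
  Event 14 (sale 5): sell min(5,34)=5. stock: 34 - 5 = 29. total_sold = 72
  Event 15 (sale 4): sell min(4,29)=4. stock: 29 - 4 = 25. total_sold = 76
  Event 16 (restock 20): 25 + 20 = 45
Final: stock = 45, total_sold = 76

Checking against threshold 5:
  After event 1: stock=22 > 5
  After event 2: stock=0 <= 5 -> ALERT
  After event 3: stock=0 <= 5 -> ALERT
  After event 4: stock=21 > 5
  After event 5: stock=9 > 5
  After event 6: stock=0 <= 5 -> ALERT
  After event 7: stock=24 > 5
  After event 8: stock=9 > 5
  After event 9: stock=0 <= 5 -> ALERT
  After event 10: stock=0 <= 5 -> ALERT
  After event 11: stock=0 <= 5 -> ALERT
  After event 12: stock=29 > 5
  After event 13: stock=34 > 5
  After event 14: stock=29 > 5
  After event 15: stock=25 > 5
  After event 16: stock=45 > 5
Alert events: [2, 3, 6, 9, 10, 11]. Count = 6

Answer: 6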